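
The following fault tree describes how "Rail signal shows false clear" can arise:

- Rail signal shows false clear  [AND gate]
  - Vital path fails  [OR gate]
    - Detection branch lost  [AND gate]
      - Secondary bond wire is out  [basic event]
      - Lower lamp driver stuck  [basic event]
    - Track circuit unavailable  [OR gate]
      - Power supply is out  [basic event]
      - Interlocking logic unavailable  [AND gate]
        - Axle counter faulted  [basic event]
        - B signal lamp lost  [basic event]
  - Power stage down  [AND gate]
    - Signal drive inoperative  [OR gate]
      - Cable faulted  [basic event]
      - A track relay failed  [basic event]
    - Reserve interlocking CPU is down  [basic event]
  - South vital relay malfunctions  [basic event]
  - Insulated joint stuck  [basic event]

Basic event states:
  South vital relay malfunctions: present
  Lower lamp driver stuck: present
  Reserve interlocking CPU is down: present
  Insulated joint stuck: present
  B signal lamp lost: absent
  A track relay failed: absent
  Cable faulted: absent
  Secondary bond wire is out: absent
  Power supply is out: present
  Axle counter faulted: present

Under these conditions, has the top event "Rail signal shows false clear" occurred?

Detection branch lost [AND]: Secondary bond wire is out=not, Lower lamp driver stuck=occurs → not all inputs occur → does not occur.
Interlocking logic unavailable [AND]: Axle counter faulted=occurs, B signal lamp lost=not → not all inputs occur → does not occur.
Track circuit unavailable [OR]: Power supply is out=occurs, Interlocking logic unavailable=not → at least one input occurs → occurs.
Vital path fails [OR]: Detection branch lost=not, Track circuit unavailable=occurs → at least one input occurs → occurs.
Signal drive inoperative [OR]: Cable faulted=not, A track relay failed=not → no input occurs → does not occur.
Power stage down [AND]: Signal drive inoperative=not, Reserve interlocking CPU is down=occurs → not all inputs occur → does not occur.
Rail signal shows false clear [AND]: Vital path fails=occurs, Power stage down=not, South vital relay malfunctions=occurs, Insulated joint stuck=occurs → not all inputs occur → does not occur.

No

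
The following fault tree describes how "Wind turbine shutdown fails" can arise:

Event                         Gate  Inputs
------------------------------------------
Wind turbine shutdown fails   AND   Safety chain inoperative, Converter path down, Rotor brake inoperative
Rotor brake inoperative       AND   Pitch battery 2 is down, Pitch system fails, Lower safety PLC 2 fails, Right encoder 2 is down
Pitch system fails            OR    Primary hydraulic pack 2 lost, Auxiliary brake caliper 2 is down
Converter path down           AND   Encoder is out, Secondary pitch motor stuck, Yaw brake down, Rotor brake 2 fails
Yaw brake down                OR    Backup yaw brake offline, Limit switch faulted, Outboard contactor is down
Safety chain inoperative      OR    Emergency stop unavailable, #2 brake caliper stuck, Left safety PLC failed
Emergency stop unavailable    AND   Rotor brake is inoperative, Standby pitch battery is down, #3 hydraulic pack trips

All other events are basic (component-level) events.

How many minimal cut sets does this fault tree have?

Emergency stop unavailable [AND]: one cut set from each child combined → 1 × 1 × 1 = 1 cut set(s).
Safety chain inoperative [OR]: union of children's cut sets → 3 cut set(s).
Yaw brake down [OR]: union of children's cut sets → 3 cut set(s).
Converter path down [AND]: one cut set from each child combined → 1 × 1 × 3 × 1 = 3 cut set(s).
Pitch system fails [OR]: union of children's cut sets → 2 cut set(s).
Rotor brake inoperative [AND]: one cut set from each child combined → 1 × 2 × 1 × 1 = 2 cut set(s).
Wind turbine shutdown fails [AND]: one cut set from each child combined → 3 × 3 × 2 = 18 cut set(s).

18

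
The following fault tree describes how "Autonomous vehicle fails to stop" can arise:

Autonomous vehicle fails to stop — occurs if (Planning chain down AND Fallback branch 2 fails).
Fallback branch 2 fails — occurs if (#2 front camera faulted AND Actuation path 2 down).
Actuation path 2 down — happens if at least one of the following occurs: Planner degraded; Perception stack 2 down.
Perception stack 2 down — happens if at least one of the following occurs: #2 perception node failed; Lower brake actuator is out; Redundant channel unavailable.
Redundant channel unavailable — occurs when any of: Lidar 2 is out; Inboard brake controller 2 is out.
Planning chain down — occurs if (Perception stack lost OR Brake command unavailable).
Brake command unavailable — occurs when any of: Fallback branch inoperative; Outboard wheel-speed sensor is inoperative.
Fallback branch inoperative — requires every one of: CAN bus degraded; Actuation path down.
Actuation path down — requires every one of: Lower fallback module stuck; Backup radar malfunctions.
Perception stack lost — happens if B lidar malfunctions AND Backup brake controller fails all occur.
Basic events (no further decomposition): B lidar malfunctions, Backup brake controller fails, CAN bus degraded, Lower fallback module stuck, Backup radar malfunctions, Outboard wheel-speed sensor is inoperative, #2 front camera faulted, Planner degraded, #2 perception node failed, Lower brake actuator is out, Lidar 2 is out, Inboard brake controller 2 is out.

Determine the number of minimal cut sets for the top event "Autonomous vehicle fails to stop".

Perception stack lost [AND]: one cut set from each child combined → 1 × 1 = 1 cut set(s).
Actuation path down [AND]: one cut set from each child combined → 1 × 1 = 1 cut set(s).
Fallback branch inoperative [AND]: one cut set from each child combined → 1 × 1 = 1 cut set(s).
Brake command unavailable [OR]: union of children's cut sets → 2 cut set(s).
Planning chain down [OR]: union of children's cut sets → 3 cut set(s).
Redundant channel unavailable [OR]: union of children's cut sets → 2 cut set(s).
Perception stack 2 down [OR]: union of children's cut sets → 4 cut set(s).
Actuation path 2 down [OR]: union of children's cut sets → 5 cut set(s).
Fallback branch 2 fails [AND]: one cut set from each child combined → 1 × 5 = 5 cut set(s).
Autonomous vehicle fails to stop [AND]: one cut set from each child combined → 3 × 5 = 15 cut set(s).

15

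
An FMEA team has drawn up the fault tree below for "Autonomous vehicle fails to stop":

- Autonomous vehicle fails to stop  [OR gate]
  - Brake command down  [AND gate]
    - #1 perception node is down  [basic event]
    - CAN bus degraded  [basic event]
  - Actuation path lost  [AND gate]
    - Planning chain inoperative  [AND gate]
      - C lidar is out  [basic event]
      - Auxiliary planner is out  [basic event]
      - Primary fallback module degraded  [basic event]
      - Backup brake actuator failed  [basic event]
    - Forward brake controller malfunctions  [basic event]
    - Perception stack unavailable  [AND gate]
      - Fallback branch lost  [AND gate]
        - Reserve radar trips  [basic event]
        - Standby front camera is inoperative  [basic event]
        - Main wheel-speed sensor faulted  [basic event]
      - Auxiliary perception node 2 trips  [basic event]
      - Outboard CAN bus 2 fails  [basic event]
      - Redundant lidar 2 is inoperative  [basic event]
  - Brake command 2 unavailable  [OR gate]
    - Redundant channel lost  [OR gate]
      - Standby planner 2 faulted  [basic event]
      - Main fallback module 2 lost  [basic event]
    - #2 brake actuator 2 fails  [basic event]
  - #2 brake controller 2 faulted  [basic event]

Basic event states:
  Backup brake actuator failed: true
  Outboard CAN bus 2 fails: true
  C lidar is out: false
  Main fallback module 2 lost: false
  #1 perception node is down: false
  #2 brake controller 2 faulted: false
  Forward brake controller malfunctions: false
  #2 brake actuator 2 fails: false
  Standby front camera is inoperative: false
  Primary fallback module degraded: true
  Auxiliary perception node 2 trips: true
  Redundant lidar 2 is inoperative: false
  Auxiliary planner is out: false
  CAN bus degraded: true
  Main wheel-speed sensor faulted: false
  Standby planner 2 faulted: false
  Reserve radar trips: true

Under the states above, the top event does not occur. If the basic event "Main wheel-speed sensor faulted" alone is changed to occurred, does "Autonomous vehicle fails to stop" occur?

Counterfactual: set "Main wheel-speed sensor faulted" to occurred.
Brake command down [AND]: #1 perception node is down=not, CAN bus degraded=occurs → not all inputs occur → does not occur.
Planning chain inoperative [AND]: C lidar is out=not, Auxiliary planner is out=not, Primary fallback module degraded=occurs, Backup brake actuator failed=occurs → not all inputs occur → does not occur.
Fallback branch lost [AND]: Reserve radar trips=occurs, Standby front camera is inoperative=not, Main wheel-speed sensor faulted=occurs → not all inputs occur → does not occur.
Perception stack unavailable [AND]: Fallback branch lost=not, Auxiliary perception node 2 trips=occurs, Outboard CAN bus 2 fails=occurs, Redundant lidar 2 is inoperative=not → not all inputs occur → does not occur.
Actuation path lost [AND]: Planning chain inoperative=not, Forward brake controller malfunctions=not, Perception stack unavailable=not → not all inputs occur → does not occur.
Redundant channel lost [OR]: Standby planner 2 faulted=not, Main fallback module 2 lost=not → no input occurs → does not occur.
Brake command 2 unavailable [OR]: Redundant channel lost=not, #2 brake actuator 2 fails=not → no input occurs → does not occur.
Autonomous vehicle fails to stop [OR]: Brake command down=not, Actuation path lost=not, Brake command 2 unavailable=not, #2 brake controller 2 faulted=not → no input occurs → does not occur.

No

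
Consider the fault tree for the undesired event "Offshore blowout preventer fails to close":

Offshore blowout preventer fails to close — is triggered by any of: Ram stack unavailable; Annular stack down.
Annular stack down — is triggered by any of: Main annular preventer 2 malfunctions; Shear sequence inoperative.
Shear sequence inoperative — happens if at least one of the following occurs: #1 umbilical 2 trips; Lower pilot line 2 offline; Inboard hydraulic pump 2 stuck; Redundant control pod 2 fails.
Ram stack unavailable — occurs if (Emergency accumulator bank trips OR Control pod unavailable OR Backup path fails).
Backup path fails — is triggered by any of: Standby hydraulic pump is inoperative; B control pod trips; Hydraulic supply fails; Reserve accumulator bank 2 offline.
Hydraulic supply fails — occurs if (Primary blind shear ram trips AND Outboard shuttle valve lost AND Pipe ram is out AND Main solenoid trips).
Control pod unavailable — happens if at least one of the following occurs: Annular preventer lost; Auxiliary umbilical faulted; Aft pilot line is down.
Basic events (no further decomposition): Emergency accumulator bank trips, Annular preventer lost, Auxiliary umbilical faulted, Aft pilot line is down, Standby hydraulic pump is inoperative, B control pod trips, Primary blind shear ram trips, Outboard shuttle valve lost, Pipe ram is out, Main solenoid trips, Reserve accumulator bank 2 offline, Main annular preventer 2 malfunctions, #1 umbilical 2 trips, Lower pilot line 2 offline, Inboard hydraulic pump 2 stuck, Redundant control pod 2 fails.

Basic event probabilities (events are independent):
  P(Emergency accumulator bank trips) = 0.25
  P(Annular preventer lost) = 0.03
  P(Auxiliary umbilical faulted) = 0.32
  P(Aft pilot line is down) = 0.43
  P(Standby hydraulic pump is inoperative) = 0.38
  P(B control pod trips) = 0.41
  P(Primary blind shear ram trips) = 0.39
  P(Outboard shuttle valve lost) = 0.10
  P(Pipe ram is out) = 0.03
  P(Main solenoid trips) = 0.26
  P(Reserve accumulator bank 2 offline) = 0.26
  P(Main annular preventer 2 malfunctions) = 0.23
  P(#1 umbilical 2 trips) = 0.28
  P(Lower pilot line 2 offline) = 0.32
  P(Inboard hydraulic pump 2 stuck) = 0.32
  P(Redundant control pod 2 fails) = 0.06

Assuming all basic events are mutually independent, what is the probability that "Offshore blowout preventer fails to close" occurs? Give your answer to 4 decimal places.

P(Control pod unavailable) [OR] = 1 − (1−0.03) × (1−0.32) × (1−0.43) = 0.624028
P(Hydraulic supply fails) [AND] = 0.39 × 0.10 × 0.03 × 0.26 = 0.000304
P(Backup path fails) [OR] = 1 − (1−0.38) × (1−0.41) × (1−0.000304) × (1−0.26) = 0.729390
P(Ram stack unavailable) [OR] = 1 − (1−0.25) × (1−0.624028) × (1−0.729390) = 0.923694
P(Shear sequence inoperative) [OR] = 1 − (1−0.28) × (1−0.32) × (1−0.32) × (1−0.06) = 0.687048
P(Annular stack down) [OR] = 1 − (1−0.23) × (1−0.687048) = 0.759027
P(Offshore blowout preventer fails to close) [OR] = 1 − (1−0.923694) × (1−0.759027) = 0.981612
Rounded to 4 decimal places: P(Offshore blowout preventer fails to close) ≈ 0.9816.

0.9816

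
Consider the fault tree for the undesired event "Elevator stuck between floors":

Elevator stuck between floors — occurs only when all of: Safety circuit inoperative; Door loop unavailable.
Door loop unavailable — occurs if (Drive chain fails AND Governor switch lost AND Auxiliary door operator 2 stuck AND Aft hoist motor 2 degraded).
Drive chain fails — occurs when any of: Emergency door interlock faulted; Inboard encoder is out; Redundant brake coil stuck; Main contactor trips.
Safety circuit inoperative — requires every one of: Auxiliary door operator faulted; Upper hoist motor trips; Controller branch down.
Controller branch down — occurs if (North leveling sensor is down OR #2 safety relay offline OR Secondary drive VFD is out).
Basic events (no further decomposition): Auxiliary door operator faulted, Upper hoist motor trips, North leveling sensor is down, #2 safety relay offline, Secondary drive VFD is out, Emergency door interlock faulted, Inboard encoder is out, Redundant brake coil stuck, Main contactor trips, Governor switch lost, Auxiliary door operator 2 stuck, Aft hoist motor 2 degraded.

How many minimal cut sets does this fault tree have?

Controller branch down [OR]: union of children's cut sets → 3 cut set(s).
Safety circuit inoperative [AND]: one cut set from each child combined → 1 × 1 × 3 = 3 cut set(s).
Drive chain fails [OR]: union of children's cut sets → 4 cut set(s).
Door loop unavailable [AND]: one cut set from each child combined → 4 × 1 × 1 × 1 = 4 cut set(s).
Elevator stuck between floors [AND]: one cut set from each child combined → 3 × 4 = 12 cut set(s).

12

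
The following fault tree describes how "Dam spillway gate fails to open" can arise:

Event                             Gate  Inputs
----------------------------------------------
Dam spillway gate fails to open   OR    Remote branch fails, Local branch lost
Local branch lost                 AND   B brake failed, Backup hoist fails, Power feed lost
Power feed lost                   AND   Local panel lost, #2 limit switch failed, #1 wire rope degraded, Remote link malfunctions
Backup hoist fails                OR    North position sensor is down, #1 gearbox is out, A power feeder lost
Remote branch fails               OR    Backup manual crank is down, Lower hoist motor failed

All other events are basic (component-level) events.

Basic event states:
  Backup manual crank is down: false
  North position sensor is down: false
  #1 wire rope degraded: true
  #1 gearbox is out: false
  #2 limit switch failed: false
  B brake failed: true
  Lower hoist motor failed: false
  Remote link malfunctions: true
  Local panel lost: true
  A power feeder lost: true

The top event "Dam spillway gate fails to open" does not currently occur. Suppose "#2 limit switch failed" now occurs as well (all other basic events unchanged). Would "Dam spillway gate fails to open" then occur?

Yes

Counterfactual: set "#2 limit switch failed" to occurred.
Remote branch fails [OR]: Backup manual crank is down=not, Lower hoist motor failed=not → no input occurs → does not occur.
Backup hoist fails [OR]: North position sensor is down=not, #1 gearbox is out=not, A power feeder lost=occurs → at least one input occurs → occurs.
Power feed lost [AND]: Local panel lost=occurs, #2 limit switch failed=occurs, #1 wire rope degraded=occurs, Remote link malfunctions=occurs → all inputs occur → occurs.
Local branch lost [AND]: B brake failed=occurs, Backup hoist fails=occurs, Power feed lost=occurs → all inputs occur → occurs.
Dam spillway gate fails to open [OR]: Remote branch fails=not, Local branch lost=occurs → at least one input occurs → occurs.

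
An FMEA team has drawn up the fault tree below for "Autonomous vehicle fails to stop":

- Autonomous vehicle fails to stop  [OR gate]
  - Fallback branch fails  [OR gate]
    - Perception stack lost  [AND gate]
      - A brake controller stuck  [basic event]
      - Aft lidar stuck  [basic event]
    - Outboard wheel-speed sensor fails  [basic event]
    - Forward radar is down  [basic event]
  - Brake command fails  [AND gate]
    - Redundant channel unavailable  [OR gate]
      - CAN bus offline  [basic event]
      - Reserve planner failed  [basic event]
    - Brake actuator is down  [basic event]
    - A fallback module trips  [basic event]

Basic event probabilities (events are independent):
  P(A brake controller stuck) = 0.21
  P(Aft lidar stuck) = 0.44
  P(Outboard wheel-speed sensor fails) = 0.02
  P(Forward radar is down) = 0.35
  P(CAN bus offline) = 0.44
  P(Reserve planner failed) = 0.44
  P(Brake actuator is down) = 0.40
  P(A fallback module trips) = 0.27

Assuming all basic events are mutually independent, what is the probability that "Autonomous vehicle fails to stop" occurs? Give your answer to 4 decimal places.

P(Perception stack lost) [AND] = 0.21 × 0.44 = 0.092400
P(Fallback branch fails) [OR] = 1 − (1−0.092400) × (1−0.02) × (1−0.35) = 0.421859
P(Redundant channel unavailable) [OR] = 1 − (1−0.44) × (1−0.44) = 0.686400
P(Brake command fails) [AND] = 0.686400 × 0.40 × 0.27 = 0.074131
P(Autonomous vehicle fails to stop) [OR] = 1 − (1−0.421859) × (1−0.074131) = 0.464717
Rounded to 4 decimal places: P(Autonomous vehicle fails to stop) ≈ 0.4647.

0.4647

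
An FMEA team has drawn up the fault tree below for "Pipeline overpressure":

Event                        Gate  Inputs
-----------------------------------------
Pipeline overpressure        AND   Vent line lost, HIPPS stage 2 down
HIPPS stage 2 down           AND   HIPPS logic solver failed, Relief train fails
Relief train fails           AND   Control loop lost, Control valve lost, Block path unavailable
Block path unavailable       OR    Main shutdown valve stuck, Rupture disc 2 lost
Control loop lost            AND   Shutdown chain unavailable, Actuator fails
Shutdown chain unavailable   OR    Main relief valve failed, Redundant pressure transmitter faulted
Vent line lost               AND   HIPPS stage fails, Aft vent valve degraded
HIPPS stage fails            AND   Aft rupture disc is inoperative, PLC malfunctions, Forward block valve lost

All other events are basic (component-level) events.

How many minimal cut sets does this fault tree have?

4

HIPPS stage fails [AND]: one cut set from each child combined → 1 × 1 × 1 = 1 cut set(s).
Vent line lost [AND]: one cut set from each child combined → 1 × 1 = 1 cut set(s).
Shutdown chain unavailable [OR]: union of children's cut sets → 2 cut set(s).
Control loop lost [AND]: one cut set from each child combined → 2 × 1 = 2 cut set(s).
Block path unavailable [OR]: union of children's cut sets → 2 cut set(s).
Relief train fails [AND]: one cut set from each child combined → 2 × 1 × 2 = 4 cut set(s).
HIPPS stage 2 down [AND]: one cut set from each child combined → 1 × 4 = 4 cut set(s).
Pipeline overpressure [AND]: one cut set from each child combined → 1 × 4 = 4 cut set(s).
Minimal cut sets: {Actuator fails, Aft rupture disc is inoperative, Aft vent valve degraded, Control valve lost, Forward block valve lost, HIPPS logic solver failed, Main relief valve failed, Main shutdown valve stuck, PLC malfunctions}; {Actuator fails, Aft rupture disc is inoperative, Aft vent valve degraded, Control valve lost, Forward block valve lost, HIPPS logic solver failed, Main relief valve failed, PLC malfunctions, Rupture disc 2 lost}; {Actuator fails, Aft rupture disc is inoperative, Aft vent valve degraded, Control valve lost, Forward block valve lost, HIPPS logic solver failed, Main shutdown valve stuck, PLC malfunctions, Redundant pressure transmitter faulted}; {Actuator fails, Aft rupture disc is inoperative, Aft vent valve degraded, Control valve lost, Forward block valve lost, HIPPS logic solver failed, PLC malfunctions, Redundant pressure transmitter faulted, Rupture disc 2 lost}.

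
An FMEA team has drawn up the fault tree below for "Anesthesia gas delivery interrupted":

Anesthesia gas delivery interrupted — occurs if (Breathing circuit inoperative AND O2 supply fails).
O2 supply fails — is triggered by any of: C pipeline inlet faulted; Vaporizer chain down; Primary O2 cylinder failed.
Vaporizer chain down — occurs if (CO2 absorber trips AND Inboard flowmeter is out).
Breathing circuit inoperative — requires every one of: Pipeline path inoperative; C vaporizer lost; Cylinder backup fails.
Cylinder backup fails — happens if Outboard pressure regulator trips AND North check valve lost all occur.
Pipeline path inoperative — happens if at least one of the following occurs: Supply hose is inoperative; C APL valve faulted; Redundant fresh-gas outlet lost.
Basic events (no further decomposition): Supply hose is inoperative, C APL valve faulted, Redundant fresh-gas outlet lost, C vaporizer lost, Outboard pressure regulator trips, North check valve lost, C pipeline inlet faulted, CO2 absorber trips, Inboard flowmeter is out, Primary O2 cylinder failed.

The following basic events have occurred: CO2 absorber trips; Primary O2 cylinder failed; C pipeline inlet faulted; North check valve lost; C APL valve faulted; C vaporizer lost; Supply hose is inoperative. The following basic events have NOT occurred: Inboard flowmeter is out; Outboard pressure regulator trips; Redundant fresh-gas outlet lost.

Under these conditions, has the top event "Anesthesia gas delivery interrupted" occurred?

Pipeline path inoperative [OR]: Supply hose is inoperative=occurs, C APL valve faulted=occurs, Redundant fresh-gas outlet lost=not → at least one input occurs → occurs.
Cylinder backup fails [AND]: Outboard pressure regulator trips=not, North check valve lost=occurs → not all inputs occur → does not occur.
Breathing circuit inoperative [AND]: Pipeline path inoperative=occurs, C vaporizer lost=occurs, Cylinder backup fails=not → not all inputs occur → does not occur.
Vaporizer chain down [AND]: CO2 absorber trips=occurs, Inboard flowmeter is out=not → not all inputs occur → does not occur.
O2 supply fails [OR]: C pipeline inlet faulted=occurs, Vaporizer chain down=not, Primary O2 cylinder failed=occurs → at least one input occurs → occurs.
Anesthesia gas delivery interrupted [AND]: Breathing circuit inoperative=not, O2 supply fails=occurs → not all inputs occur → does not occur.

No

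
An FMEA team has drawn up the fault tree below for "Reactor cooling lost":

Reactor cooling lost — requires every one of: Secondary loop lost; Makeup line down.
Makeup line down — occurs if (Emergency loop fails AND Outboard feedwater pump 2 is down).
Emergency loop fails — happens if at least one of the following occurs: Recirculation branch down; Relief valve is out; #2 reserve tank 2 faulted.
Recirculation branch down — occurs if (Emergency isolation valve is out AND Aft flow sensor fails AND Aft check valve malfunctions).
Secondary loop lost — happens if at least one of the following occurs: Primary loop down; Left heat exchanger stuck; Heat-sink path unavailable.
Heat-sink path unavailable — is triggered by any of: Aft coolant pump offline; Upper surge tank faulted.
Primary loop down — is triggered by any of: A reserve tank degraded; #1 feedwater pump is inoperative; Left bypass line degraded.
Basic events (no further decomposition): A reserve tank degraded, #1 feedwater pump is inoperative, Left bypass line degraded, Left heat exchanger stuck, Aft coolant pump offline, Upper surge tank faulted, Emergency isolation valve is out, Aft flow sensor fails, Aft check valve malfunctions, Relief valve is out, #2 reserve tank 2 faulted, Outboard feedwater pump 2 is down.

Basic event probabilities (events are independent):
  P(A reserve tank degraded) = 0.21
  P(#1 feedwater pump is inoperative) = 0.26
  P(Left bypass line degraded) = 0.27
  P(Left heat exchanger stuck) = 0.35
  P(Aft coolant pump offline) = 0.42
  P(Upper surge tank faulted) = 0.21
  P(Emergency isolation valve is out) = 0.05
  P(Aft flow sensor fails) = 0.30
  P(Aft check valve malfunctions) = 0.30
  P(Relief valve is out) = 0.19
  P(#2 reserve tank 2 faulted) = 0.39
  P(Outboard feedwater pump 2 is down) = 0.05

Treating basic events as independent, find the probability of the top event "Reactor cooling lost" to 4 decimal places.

0.0222

P(Primary loop down) [OR] = 1 − (1−0.21) × (1−0.26) × (1−0.27) = 0.573242
P(Heat-sink path unavailable) [OR] = 1 − (1−0.42) × (1−0.21) = 0.541800
P(Secondary loop lost) [OR] = 1 − (1−0.573242) × (1−0.35) × (1−0.541800) = 0.872899
P(Recirculation branch down) [AND] = 0.05 × 0.30 × 0.30 = 0.004500
P(Emergency loop fails) [OR] = 1 − (1−0.004500) × (1−0.19) × (1−0.39) = 0.508123
P(Makeup line down) [AND] = 0.508123 × 0.05 = 0.025406
P(Reactor cooling lost) [AND] = 0.872899 × 0.025406 = 0.022177
Rounded to 4 decimal places: P(Reactor cooling lost) ≈ 0.0222.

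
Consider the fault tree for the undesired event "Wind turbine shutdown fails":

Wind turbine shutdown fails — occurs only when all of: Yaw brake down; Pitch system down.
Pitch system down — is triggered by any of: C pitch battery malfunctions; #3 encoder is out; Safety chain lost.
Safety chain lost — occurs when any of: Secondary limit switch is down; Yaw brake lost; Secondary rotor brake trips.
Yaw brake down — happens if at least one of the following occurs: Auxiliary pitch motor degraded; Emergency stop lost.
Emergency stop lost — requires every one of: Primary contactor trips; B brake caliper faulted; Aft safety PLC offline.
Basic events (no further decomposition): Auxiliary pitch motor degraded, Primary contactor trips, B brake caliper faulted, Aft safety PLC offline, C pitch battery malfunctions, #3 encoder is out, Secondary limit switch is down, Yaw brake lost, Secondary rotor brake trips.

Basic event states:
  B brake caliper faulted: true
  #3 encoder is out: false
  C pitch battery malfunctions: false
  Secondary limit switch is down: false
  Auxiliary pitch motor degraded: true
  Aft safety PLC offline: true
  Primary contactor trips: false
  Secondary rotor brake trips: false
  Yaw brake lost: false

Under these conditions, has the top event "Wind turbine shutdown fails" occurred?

Emergency stop lost [AND]: Primary contactor trips=not, B brake caliper faulted=occurs, Aft safety PLC offline=occurs → not all inputs occur → does not occur.
Yaw brake down [OR]: Auxiliary pitch motor degraded=occurs, Emergency stop lost=not → at least one input occurs → occurs.
Safety chain lost [OR]: Secondary limit switch is down=not, Yaw brake lost=not, Secondary rotor brake trips=not → no input occurs → does not occur.
Pitch system down [OR]: C pitch battery malfunctions=not, #3 encoder is out=not, Safety chain lost=not → no input occurs → does not occur.
Wind turbine shutdown fails [AND]: Yaw brake down=occurs, Pitch system down=not → not all inputs occur → does not occur.

No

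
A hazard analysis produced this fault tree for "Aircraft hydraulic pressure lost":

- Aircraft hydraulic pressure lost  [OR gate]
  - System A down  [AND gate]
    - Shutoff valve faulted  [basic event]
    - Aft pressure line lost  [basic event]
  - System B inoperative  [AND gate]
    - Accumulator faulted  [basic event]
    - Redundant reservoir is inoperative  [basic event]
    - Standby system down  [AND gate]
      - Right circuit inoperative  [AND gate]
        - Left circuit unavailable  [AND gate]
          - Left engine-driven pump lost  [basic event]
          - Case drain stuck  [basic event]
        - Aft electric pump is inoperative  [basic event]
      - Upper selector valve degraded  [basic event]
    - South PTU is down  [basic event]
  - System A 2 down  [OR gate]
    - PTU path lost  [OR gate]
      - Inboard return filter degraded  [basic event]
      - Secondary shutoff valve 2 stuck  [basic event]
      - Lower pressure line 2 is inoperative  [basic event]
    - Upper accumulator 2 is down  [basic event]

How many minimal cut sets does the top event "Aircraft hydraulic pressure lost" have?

System A down [AND]: one cut set from each child combined → 1 × 1 = 1 cut set(s).
Left circuit unavailable [AND]: one cut set from each child combined → 1 × 1 = 1 cut set(s).
Right circuit inoperative [AND]: one cut set from each child combined → 1 × 1 = 1 cut set(s).
Standby system down [AND]: one cut set from each child combined → 1 × 1 = 1 cut set(s).
System B inoperative [AND]: one cut set from each child combined → 1 × 1 × 1 × 1 = 1 cut set(s).
PTU path lost [OR]: union of children's cut sets → 3 cut set(s).
System A 2 down [OR]: union of children's cut sets → 4 cut set(s).
Aircraft hydraulic pressure lost [OR]: union of children's cut sets → 6 cut set(s).
Minimal cut sets: {Aft pressure line lost, Shutoff valve faulted}; {Accumulator faulted, Aft electric pump is inoperative, Case drain stuck, Left engine-driven pump lost, Redundant reservoir is inoperative, South PTU is down, Upper selector valve degraded}; {Inboard return filter degraded}; {Secondary shutoff valve 2 stuck}; {Lower pressure line 2 is inoperative}; {Upper accumulator 2 is down}.

6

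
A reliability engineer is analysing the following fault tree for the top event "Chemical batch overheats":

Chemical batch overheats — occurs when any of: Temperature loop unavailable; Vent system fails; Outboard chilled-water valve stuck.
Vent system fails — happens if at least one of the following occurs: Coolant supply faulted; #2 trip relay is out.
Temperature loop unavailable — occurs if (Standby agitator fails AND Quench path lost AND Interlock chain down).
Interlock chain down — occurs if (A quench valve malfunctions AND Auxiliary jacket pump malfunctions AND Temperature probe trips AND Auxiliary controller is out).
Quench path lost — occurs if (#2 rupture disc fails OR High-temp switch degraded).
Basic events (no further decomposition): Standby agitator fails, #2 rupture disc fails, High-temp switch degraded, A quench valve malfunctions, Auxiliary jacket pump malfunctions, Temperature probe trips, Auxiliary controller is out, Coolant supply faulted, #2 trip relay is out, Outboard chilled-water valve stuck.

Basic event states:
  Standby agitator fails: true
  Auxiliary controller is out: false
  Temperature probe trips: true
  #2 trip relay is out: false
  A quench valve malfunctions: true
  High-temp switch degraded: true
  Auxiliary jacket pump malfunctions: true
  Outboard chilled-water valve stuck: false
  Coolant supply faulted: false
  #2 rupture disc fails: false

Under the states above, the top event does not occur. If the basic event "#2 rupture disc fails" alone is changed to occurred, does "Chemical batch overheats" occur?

Counterfactual: set "#2 rupture disc fails" to occurred.
Quench path lost [OR]: #2 rupture disc fails=occurs, High-temp switch degraded=occurs → at least one input occurs → occurs.
Interlock chain down [AND]: A quench valve malfunctions=occurs, Auxiliary jacket pump malfunctions=occurs, Temperature probe trips=occurs, Auxiliary controller is out=not → not all inputs occur → does not occur.
Temperature loop unavailable [AND]: Standby agitator fails=occurs, Quench path lost=occurs, Interlock chain down=not → not all inputs occur → does not occur.
Vent system fails [OR]: Coolant supply faulted=not, #2 trip relay is out=not → no input occurs → does not occur.
Chemical batch overheats [OR]: Temperature loop unavailable=not, Vent system fails=not, Outboard chilled-water valve stuck=not → no input occurs → does not occur.

No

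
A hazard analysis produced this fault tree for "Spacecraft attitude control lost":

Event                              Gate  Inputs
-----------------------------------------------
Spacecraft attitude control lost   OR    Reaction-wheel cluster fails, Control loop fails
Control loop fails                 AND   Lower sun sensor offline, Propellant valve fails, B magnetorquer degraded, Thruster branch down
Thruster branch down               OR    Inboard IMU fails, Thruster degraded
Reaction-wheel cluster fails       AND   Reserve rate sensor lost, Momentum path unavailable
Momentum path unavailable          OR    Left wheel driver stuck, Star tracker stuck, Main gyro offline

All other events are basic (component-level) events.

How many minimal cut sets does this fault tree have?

5

Momentum path unavailable [OR]: union of children's cut sets → 3 cut set(s).
Reaction-wheel cluster fails [AND]: one cut set from each child combined → 1 × 3 = 3 cut set(s).
Thruster branch down [OR]: union of children's cut sets → 2 cut set(s).
Control loop fails [AND]: one cut set from each child combined → 1 × 1 × 1 × 2 = 2 cut set(s).
Spacecraft attitude control lost [OR]: union of children's cut sets → 5 cut set(s).
Minimal cut sets: {Left wheel driver stuck, Reserve rate sensor lost}; {Reserve rate sensor lost, Star tracker stuck}; {Main gyro offline, Reserve rate sensor lost}; {B magnetorquer degraded, Inboard IMU fails, Lower sun sensor offline, Propellant valve fails}; {B magnetorquer degraded, Lower sun sensor offline, Propellant valve fails, Thruster degraded}.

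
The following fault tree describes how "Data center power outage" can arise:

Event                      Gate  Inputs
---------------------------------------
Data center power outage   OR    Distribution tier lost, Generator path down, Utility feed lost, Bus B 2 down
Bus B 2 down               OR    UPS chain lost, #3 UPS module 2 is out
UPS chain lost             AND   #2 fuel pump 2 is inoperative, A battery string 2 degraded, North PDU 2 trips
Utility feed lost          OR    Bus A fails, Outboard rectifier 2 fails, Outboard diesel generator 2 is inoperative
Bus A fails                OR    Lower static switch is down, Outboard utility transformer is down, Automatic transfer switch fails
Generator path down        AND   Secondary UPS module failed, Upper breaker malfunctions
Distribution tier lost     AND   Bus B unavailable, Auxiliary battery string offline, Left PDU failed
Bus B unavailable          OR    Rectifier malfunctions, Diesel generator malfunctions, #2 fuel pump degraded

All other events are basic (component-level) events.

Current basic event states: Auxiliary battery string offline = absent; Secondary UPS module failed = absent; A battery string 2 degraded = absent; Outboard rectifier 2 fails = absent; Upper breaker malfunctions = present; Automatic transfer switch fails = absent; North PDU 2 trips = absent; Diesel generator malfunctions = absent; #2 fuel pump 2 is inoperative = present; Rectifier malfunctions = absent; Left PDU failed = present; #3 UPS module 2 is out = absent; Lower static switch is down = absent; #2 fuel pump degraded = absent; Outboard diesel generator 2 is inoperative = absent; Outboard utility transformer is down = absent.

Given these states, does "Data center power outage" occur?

Bus B unavailable [OR]: Rectifier malfunctions=not, Diesel generator malfunctions=not, #2 fuel pump degraded=not → no input occurs → does not occur.
Distribution tier lost [AND]: Bus B unavailable=not, Auxiliary battery string offline=not, Left PDU failed=occurs → not all inputs occur → does not occur.
Generator path down [AND]: Secondary UPS module failed=not, Upper breaker malfunctions=occurs → not all inputs occur → does not occur.
Bus A fails [OR]: Lower static switch is down=not, Outboard utility transformer is down=not, Automatic transfer switch fails=not → no input occurs → does not occur.
Utility feed lost [OR]: Bus A fails=not, Outboard rectifier 2 fails=not, Outboard diesel generator 2 is inoperative=not → no input occurs → does not occur.
UPS chain lost [AND]: #2 fuel pump 2 is inoperative=occurs, A battery string 2 degraded=not, North PDU 2 trips=not → not all inputs occur → does not occur.
Bus B 2 down [OR]: UPS chain lost=not, #3 UPS module 2 is out=not → no input occurs → does not occur.
Data center power outage [OR]: Distribution tier lost=not, Generator path down=not, Utility feed lost=not, Bus B 2 down=not → no input occurs → does not occur.

No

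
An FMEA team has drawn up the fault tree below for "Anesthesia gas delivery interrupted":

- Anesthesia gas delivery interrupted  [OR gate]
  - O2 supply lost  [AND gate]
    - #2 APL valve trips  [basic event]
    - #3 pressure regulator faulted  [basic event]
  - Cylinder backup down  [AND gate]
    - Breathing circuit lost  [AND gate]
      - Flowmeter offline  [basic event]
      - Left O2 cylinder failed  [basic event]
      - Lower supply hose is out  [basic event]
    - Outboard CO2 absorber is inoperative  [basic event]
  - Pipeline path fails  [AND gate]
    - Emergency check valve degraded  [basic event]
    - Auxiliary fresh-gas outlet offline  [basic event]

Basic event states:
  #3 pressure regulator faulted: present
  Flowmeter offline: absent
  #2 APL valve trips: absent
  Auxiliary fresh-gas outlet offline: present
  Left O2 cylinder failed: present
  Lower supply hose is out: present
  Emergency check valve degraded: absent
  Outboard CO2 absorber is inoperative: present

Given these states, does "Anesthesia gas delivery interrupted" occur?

No

O2 supply lost [AND]: #2 APL valve trips=not, #3 pressure regulator faulted=occurs → not all inputs occur → does not occur.
Breathing circuit lost [AND]: Flowmeter offline=not, Left O2 cylinder failed=occurs, Lower supply hose is out=occurs → not all inputs occur → does not occur.
Cylinder backup down [AND]: Breathing circuit lost=not, Outboard CO2 absorber is inoperative=occurs → not all inputs occur → does not occur.
Pipeline path fails [AND]: Emergency check valve degraded=not, Auxiliary fresh-gas outlet offline=occurs → not all inputs occur → does not occur.
Anesthesia gas delivery interrupted [OR]: O2 supply lost=not, Cylinder backup down=not, Pipeline path fails=not → no input occurs → does not occur.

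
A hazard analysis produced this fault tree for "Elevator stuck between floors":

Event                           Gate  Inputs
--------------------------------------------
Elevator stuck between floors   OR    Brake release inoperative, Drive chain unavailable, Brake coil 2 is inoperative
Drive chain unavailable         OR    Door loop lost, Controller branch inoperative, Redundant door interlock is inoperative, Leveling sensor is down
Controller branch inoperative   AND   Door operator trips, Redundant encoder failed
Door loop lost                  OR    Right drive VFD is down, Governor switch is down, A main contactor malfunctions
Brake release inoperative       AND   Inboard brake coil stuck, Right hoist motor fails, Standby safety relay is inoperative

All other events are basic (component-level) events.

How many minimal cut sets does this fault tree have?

8

Brake release inoperative [AND]: one cut set from each child combined → 1 × 1 × 1 = 1 cut set(s).
Door loop lost [OR]: union of children's cut sets → 3 cut set(s).
Controller branch inoperative [AND]: one cut set from each child combined → 1 × 1 = 1 cut set(s).
Drive chain unavailable [OR]: union of children's cut sets → 6 cut set(s).
Elevator stuck between floors [OR]: union of children's cut sets → 8 cut set(s).
Minimal cut sets: {Inboard brake coil stuck, Right hoist motor fails, Standby safety relay is inoperative}; {Right drive VFD is down}; {Governor switch is down}; {A main contactor malfunctions}; {Door operator trips, Redundant encoder failed}; {Redundant door interlock is inoperative}; {Leveling sensor is down}; {Brake coil 2 is inoperative}.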